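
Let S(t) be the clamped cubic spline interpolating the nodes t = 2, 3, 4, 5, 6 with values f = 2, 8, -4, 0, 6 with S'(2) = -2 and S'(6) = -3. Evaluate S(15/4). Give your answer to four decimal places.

-1.0829

Let σ_i = S''(x_i). Step sizes h_i = 1, 1, 1, 1; slopes of the chords Δ_i = (y_(i+1) - y_i)/h_i = 6, -12, 4, 6.
  1·σ_0 + 4·σ_1 + 1·σ_2 = 6(Δ_1 - Δ_0) = -108
  1·σ_1 + 4·σ_2 + 1·σ_3 = 6(Δ_2 - Δ_1) = 96
  1·σ_2 + 4·σ_3 + 1·σ_4 = 6(Δ_3 - Δ_2) = 12
Clamped end conditions give two more equations: 2h_0·σ_0 + h_0·σ_1 = 6(Δ_0 - S'(2)) = 48 and h_3·σ_3 + 2h_3·σ_4 = 6(S'(6) - Δ_3) = -54.
Solving the tridiagonal system: σ_0 = 1343/28, σ_1 = -671/14, σ_2 = 143/4, σ_3 = 13/14, σ_4 = -769/28.
On [3, 4], S(t) = 8 - 111/56·(t - 3) - 671/28·(t - 3)² + 781/56·(t - 3)³.
With (t - 3) = 3/4: S(15/4) = -3881/3584.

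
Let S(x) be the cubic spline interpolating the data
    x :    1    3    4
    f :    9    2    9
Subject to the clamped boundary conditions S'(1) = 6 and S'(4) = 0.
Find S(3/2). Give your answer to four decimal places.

9.1953

Put M_i = S'' at the i-th knot. Here h = (2, 1) and Δ = (-7/2, 7), so the interior equations h_(i-1)·M_(i-1) + 2(h_(i-1)+h_i)·M_i + h_i·M_(i+1) = 6(Δ_i − Δ_(i-1)) read
  2·M_0 + 6·M_1 + 1·M_2 = 6(Δ_1 - Δ_0) = 63
Clamped end conditions give two more equations: 2h_0·M_0 + h_0·M_1 = 6(Δ_0 - S'(1)) = -57 and h_1·M_1 + 2h_1·M_2 = 6(S'(4) - Δ_1) = -42.
Solving the tridiagonal system: M_0 = -107/4, M_1 = 25, M_2 = -67/2.
On [1, 3], S(x) = 9 + 6·(x - 1) - 107/8·(x - 1)² + 69/16·(x - 1)³.
With (x - 1) = 1/2: S(3/2) = 1177/128.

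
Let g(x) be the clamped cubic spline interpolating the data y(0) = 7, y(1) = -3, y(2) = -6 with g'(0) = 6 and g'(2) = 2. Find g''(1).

25

Let M_i = g''(x_i). Step sizes h_i = 1, 1; slopes of the chords Δ_i = (y_(i+1) - y_i)/h_i = -10, -3.
  1·M_0 + 4·M_1 + 1·M_2 = 6(Δ_1 - Δ_0) = 42
Clamped end conditions give two more equations: 2h_0·M_0 + h_0·M_1 = 6(Δ_0 - g'(0)) = -96 and h_1·M_1 + 2h_1·M_2 = 6(g'(2) - Δ_1) = 30.
Hence M_0 = -121/2, M_1 = 25, M_2 = 5/2.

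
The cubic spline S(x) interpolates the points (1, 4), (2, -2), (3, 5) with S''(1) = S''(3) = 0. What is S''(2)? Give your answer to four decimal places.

Put m_i = S'' at the i-th knot. Here h = (1, 1) and Δ = (-6, 7), so the interior equations h_(i-1)·m_(i-1) + 2(h_(i-1)+h_i)·m_i + h_i·m_(i+1) = 6(Δ_i − Δ_(i-1)) read
  1·m_0 + 4·m_1 + 1·m_2 = 6(Δ_1 - Δ_0) = 78
Natural end conditions: m_0 = m_2 = 0.
Solving the tridiagonal system: m_0 = 0, m_1 = 39/2, m_2 = 0.

19.5000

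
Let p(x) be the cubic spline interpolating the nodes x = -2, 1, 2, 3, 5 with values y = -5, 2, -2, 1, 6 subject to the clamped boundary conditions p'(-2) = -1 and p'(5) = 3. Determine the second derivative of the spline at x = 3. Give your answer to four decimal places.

-3.6582

Put σ_i = p'' at the i-th knot. Here h = (3, 1, 1, 2) and Δ = (7/3, -4, 3, 5/2), so the interior equations h_(i-1)·σ_(i-1) + 2(h_(i-1)+h_i)·σ_i + h_i·σ_(i+1) = 6(Δ_i − Δ_(i-1)) read
  3·σ_0 + 8·σ_1 + 1·σ_2 = 6(Δ_1 - Δ_0) = -38
  1·σ_1 + 4·σ_2 + 1·σ_3 = 6(Δ_2 - Δ_1) = 42
  1·σ_2 + 6·σ_3 + 2·σ_4 = 6(Δ_3 - Δ_2) = -3
Clamped end conditions give two more equations: 2h_0·σ_0 + h_0·σ_1 = 6(Δ_0 - p'(-2)) = 20 and h_3·σ_3 + 2h_3·σ_4 = 6(p'(5) - Δ_3) = 3.
Solving: σ_0 = 3833/474, σ_1 = -751/79, σ_2 = 2179/158, σ_3 = -289/79, σ_4 = 815/316.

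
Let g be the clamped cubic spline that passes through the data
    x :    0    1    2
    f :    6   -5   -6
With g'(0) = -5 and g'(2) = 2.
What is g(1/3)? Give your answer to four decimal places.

3.0185

Write M_i for g''(x_i). With h_i = 1, 1 and divided differences Δ_i = -11, -1, the continuity of g' gives the tridiagonal system
  1·M_0 + 4·M_1 + 1·M_2 = 6(Δ_1 - Δ_0) = 60
Clamped end conditions give two more equations: 2h_0·M_0 + h_0·M_1 = 6(Δ_0 - g'(0)) = -36 and h_1·M_1 + 2h_1·M_2 = 6(g'(2) - Δ_1) = 18.
Solving the tridiagonal system: M_0 = -59/2, M_1 = 23, M_2 = -5/2.
On [0, 1], g(x) = 6 - 5·x - 59/4·x² + 35/4·x³.
With x = 1/3: g(1/3) = 163/54.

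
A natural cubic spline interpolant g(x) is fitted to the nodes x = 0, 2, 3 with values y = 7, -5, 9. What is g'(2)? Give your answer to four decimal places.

7.3333

Write m_i for g''(x_i). With h_i = 2, 1 and divided differences Δ_i = -6, 14, the continuity of g' gives the tridiagonal system
  2·m_0 + 6·m_1 + 1·m_2 = 6(Δ_1 - Δ_0) = 120
Natural end conditions: m_0 = m_2 = 0.
Solving: m_0 = 0, m_1 = 20, m_2 = 0.
On [2, 3], g'(x) = b_1 + 2c_1·(x - 2) + 3d_1·(x - 2)² with b_1 = Δ_1 - h_1(2m_1 + m_2)/6 = 22/3, c_1 = m_1/2 = 10, d_1 = (m_2 - m_1)/(6h_1) = -10/3. So g'(2) = 22/3.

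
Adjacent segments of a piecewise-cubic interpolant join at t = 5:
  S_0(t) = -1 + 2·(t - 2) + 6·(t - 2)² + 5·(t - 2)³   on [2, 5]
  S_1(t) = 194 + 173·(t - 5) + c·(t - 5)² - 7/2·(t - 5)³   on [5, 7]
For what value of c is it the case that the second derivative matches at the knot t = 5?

S_0''(t) = 12 + 30·(t - 2), so S_0''(5) = 102. On the right, S_1''(5) = 2c, so c = 51.

51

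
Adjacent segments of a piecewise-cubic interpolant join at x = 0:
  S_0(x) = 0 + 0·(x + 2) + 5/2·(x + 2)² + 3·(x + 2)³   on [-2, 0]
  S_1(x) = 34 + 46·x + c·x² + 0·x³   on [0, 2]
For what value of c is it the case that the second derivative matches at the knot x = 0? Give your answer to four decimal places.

S_0''(x) = 5 + 18·(x + 2), so S_0''(0) = 41. On the right, S_1''(0) = 2c, so c = 41/2.

20.5000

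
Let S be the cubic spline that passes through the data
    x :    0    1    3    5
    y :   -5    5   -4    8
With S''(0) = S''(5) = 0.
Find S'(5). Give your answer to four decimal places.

10.1818

Write σ_i for S''(x_i). With h_i = 1, 2, 2 and divided differences Δ_i = 10, -9/2, 6, the continuity of S' gives the tridiagonal system
  1·σ_0 + 6·σ_1 + 2·σ_2 = 6(Δ_1 - Δ_0) = -87
  2·σ_1 + 8·σ_2 + 2·σ_3 = 6(Δ_2 - Δ_1) = 63
Natural end conditions: σ_0 = σ_3 = 0.
Solving: σ_0 = 0, σ_1 = -411/22, σ_2 = 138/11, σ_3 = 0.
On [3, 5], S'(x) = b_2 + 2c_2·(x - 3) + 3d_2·(x - 3)² with b_2 = Δ_2 - h_2(2σ_2 + σ_3)/6 = -26/11, c_2 = σ_2/2 = 69/11, d_2 = (σ_3 - σ_2)/(6h_2) = -23/22. So S'(5) = 112/11.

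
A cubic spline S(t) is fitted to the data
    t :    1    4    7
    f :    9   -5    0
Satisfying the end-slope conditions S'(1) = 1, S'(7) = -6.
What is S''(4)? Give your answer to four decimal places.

With σ_i denoting the second derivative at x_i, h_i = 3, 3, and Δ_i = (y_(i+1) − y_i)/h_i = -14/3, 5/3:
  3·σ_0 + 12·σ_1 + 3·σ_2 = 6(Δ_1 - Δ_0) = 38
Clamped end conditions give two more equations: 2h_0·σ_0 + h_0·σ_1 = 6(Δ_0 - S'(1)) = -34 and h_1·σ_1 + 2h_1·σ_2 = 6(S'(7) - Δ_1) = -46.
Solving: σ_0 = -10, σ_1 = 26/3, σ_2 = -12.

8.6667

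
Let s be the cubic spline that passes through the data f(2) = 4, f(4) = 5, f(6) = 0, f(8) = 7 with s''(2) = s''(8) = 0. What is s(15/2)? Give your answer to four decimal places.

4.4063

With M_i denoting the second derivative at x_i, h_i = 2, 2, 2, and Δ_i = (y_(i+1) − y_i)/h_i = 1/2, -5/2, 7/2:
  2·M_0 + 8·M_1 + 2·M_2 = 6(Δ_1 - Δ_0) = -18
  2·M_1 + 8·M_2 + 2·M_3 = 6(Δ_2 - Δ_1) = 36
Natural end conditions: M_0 = M_3 = 0.
Solving: M_0 = 0, M_1 = -18/5, M_2 = 27/5, M_3 = 0.
On [6, 8], s(x) = 0 - 1/10·(x - 6) + 27/10·(x - 6)² - 9/20·(x - 6)³.
With (x - 6) = 3/2: s(15/2) = 141/32.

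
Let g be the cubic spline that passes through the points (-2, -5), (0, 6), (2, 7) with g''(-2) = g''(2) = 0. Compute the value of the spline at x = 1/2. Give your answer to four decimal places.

Put M_i = g'' at the i-th knot. Here h = (2, 2) and Δ = (11/2, 1/2), so the interior equations h_(i-1)·M_(i-1) + 2(h_(i-1)+h_i)·M_i + h_i·M_(i+1) = 6(Δ_i − Δ_(i-1)) read
  2·M_0 + 8·M_1 + 2·M_2 = 6(Δ_1 - Δ_0) = -30
Natural end conditions: M_0 = M_2 = 0.
Forward elimination and back-substitution give M_0 = 0, M_1 = -15/4, M_2 = 0.
On [0, 2], g(x) = 6 + 3·x - 15/8·x² + 5/16·x³.
With x = 1/2: g(1/2) = 905/128.

7.0703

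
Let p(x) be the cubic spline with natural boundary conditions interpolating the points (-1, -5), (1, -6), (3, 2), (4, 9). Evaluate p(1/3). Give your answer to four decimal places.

Write σ_i for p''(x_i). With h_i = 2, 2, 1 and divided differences Δ_i = -1/2, 4, 7, the continuity of p' gives the tridiagonal system
  2·σ_0 + 8·σ_1 + 2·σ_2 = 6(Δ_1 - Δ_0) = 27
  2·σ_1 + 6·σ_2 + 1·σ_3 = 6(Δ_2 - Δ_1) = 18
Natural end conditions: σ_0 = σ_3 = 0.
Solving: σ_0 = 0, σ_1 = 63/22, σ_2 = 45/22, σ_3 = 0.
On [-1, 1], p(x) = -5 - 16/11·(x + 1) + 0·(x + 1)² + 21/88·(x + 1)³.
With (x + 1) = 4/3: p(1/3) = -631/99.

-6.3737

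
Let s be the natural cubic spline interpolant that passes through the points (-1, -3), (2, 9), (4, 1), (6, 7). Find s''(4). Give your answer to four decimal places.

6.7895

Put σ_i = s'' at the i-th knot. Here h = (3, 2, 2) and Δ = (4, -4, 3), so the interior equations h_(i-1)·σ_(i-1) + 2(h_(i-1)+h_i)·σ_i + h_i·σ_(i+1) = 6(Δ_i − Δ_(i-1)) read
  3·σ_0 + 10·σ_1 + 2·σ_2 = 6(Δ_1 - Δ_0) = -48
  2·σ_1 + 8·σ_2 + 2·σ_3 = 6(Δ_2 - Δ_1) = 42
Natural end conditions: σ_0 = σ_3 = 0.
Solving the tridiagonal system: σ_0 = 0, σ_1 = -117/19, σ_2 = 129/19, σ_3 = 0.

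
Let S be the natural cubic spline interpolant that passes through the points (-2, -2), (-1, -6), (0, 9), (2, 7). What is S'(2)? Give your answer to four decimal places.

-8.2174

Put M_i = S'' at the i-th knot. Here h = (1, 1, 2) and Δ = (-4, 15, -1), so the interior equations h_(i-1)·M_(i-1) + 2(h_(i-1)+h_i)·M_i + h_i·M_(i+1) = 6(Δ_i − Δ_(i-1)) read
  1·M_0 + 4·M_1 + 1·M_2 = 6(Δ_1 - Δ_0) = 114
  1·M_1 + 6·M_2 + 2·M_3 = 6(Δ_2 - Δ_1) = -96
Natural end conditions: M_0 = M_3 = 0.
Solving the tridiagonal system: M_0 = 0, M_1 = 780/23, M_2 = -498/23, M_3 = 0.
On [0, 2], S'(x) = b_2 + 2c_2·x + 3d_2·x² with b_2 = Δ_2 - h_2(2M_2 + M_3)/6 = 309/23, c_2 = M_2/2 = -249/23, d_2 = (M_3 - M_2)/(6h_2) = 83/46. So S'(2) = -189/23.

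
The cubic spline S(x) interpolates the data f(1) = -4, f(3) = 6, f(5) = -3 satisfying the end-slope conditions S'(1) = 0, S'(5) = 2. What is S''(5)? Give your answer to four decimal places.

Let M_i = S''(x_i). Step sizes h_i = 2, 2; slopes of the chords Δ_i = (y_(i+1) - y_i)/h_i = 5, -9/2.
  2·M_0 + 8·M_1 + 2·M_2 = 6(Δ_1 - Δ_0) = -57
Clamped end conditions give two more equations: 2h_0·M_0 + h_0·M_1 = 6(Δ_0 - S'(1)) = 30 and h_1·M_1 + 2h_1·M_2 = 6(S'(5) - Δ_1) = 39.
Solving the tridiagonal system: M_0 = 121/8, M_1 = -61/4, M_2 = 139/8.

17.3750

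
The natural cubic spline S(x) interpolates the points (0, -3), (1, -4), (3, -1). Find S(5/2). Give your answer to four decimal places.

-2.1406

With M_i denoting the second derivative at x_i, h_i = 1, 2, and Δ_i = (y_(i+1) − y_i)/h_i = -1, 3/2:
  1·M_0 + 6·M_1 + 2·M_2 = 6(Δ_1 - Δ_0) = 15
Natural end conditions: M_0 = M_2 = 0.
Solving: M_0 = 0, M_1 = 5/2, M_2 = 0.
On [1, 3], S(x) = -4 - 1/6·(x - 1) + 5/4·(x - 1)² - 5/24·(x - 1)³.
With (x - 1) = 3/2: S(5/2) = -137/64.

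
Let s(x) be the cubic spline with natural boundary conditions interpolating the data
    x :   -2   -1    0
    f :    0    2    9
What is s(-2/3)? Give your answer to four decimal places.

Put M_i = s'' at the i-th knot. Here h = (1, 1) and Δ = (2, 7), so the interior equations h_(i-1)·M_(i-1) + 2(h_(i-1)+h_i)·M_i + h_i·M_(i+1) = 6(Δ_i − Δ_(i-1)) read
  1·M_0 + 4·M_1 + 1·M_2 = 6(Δ_1 - Δ_0) = 30
Natural end conditions: M_0 = M_2 = 0.
Solving the tridiagonal system: M_0 = 0, M_1 = 15/2, M_2 = 0.
On [-1, 0], s(x) = 2 + 9/2·(x + 1) + 15/4·(x + 1)² - 5/4·(x + 1)³.
With (x + 1) = 1/3: s(-2/3) = 209/54.

3.8704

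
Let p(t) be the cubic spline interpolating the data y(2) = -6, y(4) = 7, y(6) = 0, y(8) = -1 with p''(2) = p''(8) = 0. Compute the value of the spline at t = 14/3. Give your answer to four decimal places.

5.9210

Let M_i = p''(x_i). Step sizes h_i = 2, 2, 2; slopes of the chords Δ_i = (y_(i+1) - y_i)/h_i = 13/2, -7/2, -1/2.
  2·M_0 + 8·M_1 + 2·M_2 = 6(Δ_1 - Δ_0) = -60
  2·M_1 + 8·M_2 + 2·M_3 = 6(Δ_2 - Δ_1) = 18
Natural end conditions: M_0 = M_3 = 0.
Solving the tridiagonal system: M_0 = 0, M_1 = -43/5, M_2 = 22/5, M_3 = 0.
On [4, 6], p(t) = 7 + 23/30·(t - 4) - 43/10·(t - 4)² + 13/12·(t - 4)³.
With (t - 4) = 2/3: p(14/3) = 2398/405.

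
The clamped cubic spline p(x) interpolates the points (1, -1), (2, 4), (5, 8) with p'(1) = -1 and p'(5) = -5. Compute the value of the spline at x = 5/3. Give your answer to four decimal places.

Write σ_i for p''(x_i). With h_i = 1, 3 and divided differences Δ_i = 5, 4/3, the continuity of p' gives the tridiagonal system
  1·σ_0 + 8·σ_1 + 3·σ_2 = 6(Δ_1 - Δ_0) = -22
Clamped end conditions give two more equations: 2h_0·σ_0 + h_0·σ_1 = 6(Δ_0 - p'(1)) = 36 and h_1·σ_1 + 2h_1·σ_2 = 6(p'(5) - Δ_1) = -38.
Forward elimination and back-substitution give σ_0 = 79/4, σ_1 = -7/2, σ_2 = -55/12.
On [1, 2], p(x) = -1 - 1·(x - 1) + 79/8·(x - 1)² - 31/8·(x - 1)³.
With (x - 1) = 2/3: p(5/3) = 85/54.

1.5741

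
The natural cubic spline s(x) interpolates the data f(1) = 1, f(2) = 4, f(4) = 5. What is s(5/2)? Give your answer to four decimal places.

4.7969

Put σ_i = s'' at the i-th knot. Here h = (1, 2) and Δ = (3, 1/2), so the interior equations h_(i-1)·σ_(i-1) + 2(h_(i-1)+h_i)·σ_i + h_i·σ_(i+1) = 6(Δ_i − Δ_(i-1)) read
  1·σ_0 + 6·σ_1 + 2·σ_2 = 6(Δ_1 - Δ_0) = -15
Natural end conditions: σ_0 = σ_2 = 0.
Hence σ_0 = 0, σ_1 = -5/2, σ_2 = 0.
On [2, 4], s(x) = 4 + 13/6·(x - 2) - 5/4·(x - 2)² + 5/24·(x - 2)³.
With (x - 2) = 1/2: s(5/2) = 307/64.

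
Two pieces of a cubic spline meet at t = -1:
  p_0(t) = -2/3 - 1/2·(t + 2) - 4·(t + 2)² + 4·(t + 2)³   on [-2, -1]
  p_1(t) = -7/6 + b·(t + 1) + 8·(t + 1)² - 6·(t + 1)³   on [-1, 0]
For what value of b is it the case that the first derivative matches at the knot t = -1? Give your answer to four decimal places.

3.5000

p_0'(t) = -1/2 - 8·(t + 2) + 12·(t + 2)², so p_0'(-1) = 7/2. On the right, p_1'(-1) = b, so b = 7/2.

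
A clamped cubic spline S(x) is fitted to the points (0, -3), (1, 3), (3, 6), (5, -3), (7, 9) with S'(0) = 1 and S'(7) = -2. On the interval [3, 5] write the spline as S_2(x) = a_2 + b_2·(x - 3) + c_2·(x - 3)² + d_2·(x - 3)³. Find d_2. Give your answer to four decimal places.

Let M_i = S''(x_i). Step sizes h_i = 1, 2, 2, 2; slopes of the chords Δ_i = (y_(i+1) - y_i)/h_i = 6, 3/2, -9/2, 6.
  1·M_0 + 6·M_1 + 2·M_2 = 6(Δ_1 - Δ_0) = -27
  2·M_1 + 8·M_2 + 2·M_3 = 6(Δ_2 - Δ_1) = -36
  2·M_2 + 8·M_3 + 2·M_4 = 6(Δ_3 - Δ_2) = 63
Clamped end conditions give two more equations: 2h_0·M_0 + h_0·M_1 = 6(Δ_0 - S'(0)) = 30 and h_3·M_3 + 2h_3·M_4 = 6(S'(7) - Δ_3) = -48.
Solving: M_0 = 756/43, M_1 = -222/43, M_2 = -585/86, M_3 = 618/43, M_4 = -825/43.
On [3, 5], with S_2(x) = a_2 + b_2·(x - 3) + c_2·(x - 3)² + d_2·(x - 3)³: c_2 = M_2/2 = -585/172, d_2 = (M_3 - M_2)/(6h_2) = 607/344, b_2 = Δ_2 - h_2(2M_2 + M_3)/6 = -409/86.

1.7645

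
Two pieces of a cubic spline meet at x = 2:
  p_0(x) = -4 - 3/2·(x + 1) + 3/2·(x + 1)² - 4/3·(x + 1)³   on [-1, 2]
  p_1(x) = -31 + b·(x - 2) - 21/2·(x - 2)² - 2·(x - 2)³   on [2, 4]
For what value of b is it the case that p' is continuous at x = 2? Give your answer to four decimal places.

p_0'(x) = -3/2 + 3·(x + 1) - 4·(x + 1)², so p_0'(2) = -57/2. On the right, p_1'(2) = b, so b = -57/2.

-28.5000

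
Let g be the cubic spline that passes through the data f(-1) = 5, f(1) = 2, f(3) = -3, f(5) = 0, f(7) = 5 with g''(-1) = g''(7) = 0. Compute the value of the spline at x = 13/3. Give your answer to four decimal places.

Write M_i for g''(x_i). With h_i = 2, 2, 2, 2 and divided differences Δ_i = -3/2, -5/2, 3/2, 5/2, the continuity of g' gives the tridiagonal system
  2·M_0 + 8·M_1 + 2·M_2 = 6(Δ_1 - Δ_0) = -6
  2·M_1 + 8·M_2 + 2·M_3 = 6(Δ_2 - Δ_1) = 24
  2·M_2 + 8·M_3 + 2·M_4 = 6(Δ_3 - Δ_2) = 6
Natural end conditions: M_0 = M_4 = 0.
Solving: M_0 = 0, M_1 = -45/28, M_2 = 24/7, M_3 = -3/28, M_4 = 0.
On [3, 5], g(x) = -3 - 3/4·(x - 3) + 12/7·(x - 3)² - 33/112·(x - 3)³.
With (x - 3) = 4/3: g(13/3) = -104/63.

-1.6508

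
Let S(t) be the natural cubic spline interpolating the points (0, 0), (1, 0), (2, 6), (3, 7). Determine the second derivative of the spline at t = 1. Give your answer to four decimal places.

11.6000

Let m_i = S''(x_i). Step sizes h_i = 1, 1, 1; slopes of the chords Δ_i = (y_(i+1) - y_i)/h_i = 0, 6, 1.
  1·m_0 + 4·m_1 + 1·m_2 = 6(Δ_1 - Δ_0) = 36
  1·m_1 + 4·m_2 + 1·m_3 = 6(Δ_2 - Δ_1) = -30
Natural end conditions: m_0 = m_3 = 0.
Solving the tridiagonal system: m_0 = 0, m_1 = 58/5, m_2 = -52/5, m_3 = 0.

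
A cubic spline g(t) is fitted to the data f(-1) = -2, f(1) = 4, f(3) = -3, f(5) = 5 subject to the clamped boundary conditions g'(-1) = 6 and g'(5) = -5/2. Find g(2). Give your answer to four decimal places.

-0.4583

With m_i denoting the second derivative at x_i, h_i = 2, 2, 2, and Δ_i = (y_(i+1) − y_i)/h_i = 3, -7/2, 4:
  2·m_0 + 8·m_1 + 2·m_2 = 6(Δ_1 - Δ_0) = -39
  2·m_1 + 8·m_2 + 2·m_3 = 6(Δ_2 - Δ_1) = 45
Clamped end conditions give two more equations: 2h_0·m_0 + h_0·m_1 = 6(Δ_0 - g'(-1)) = -18 and h_2·m_2 + 2h_2·m_3 = 6(g'(5) - Δ_2) = -39.
Hence m_0 = -11/15, m_1 = -113/15, m_2 = 341/30, m_3 = -463/30.
On [1, 3], g(t) = 4 - 34/15·(t - 1) - 113/30·(t - 1)² + 63/40·(t - 1)³.
With (t - 1) = 1: g(2) = -11/24.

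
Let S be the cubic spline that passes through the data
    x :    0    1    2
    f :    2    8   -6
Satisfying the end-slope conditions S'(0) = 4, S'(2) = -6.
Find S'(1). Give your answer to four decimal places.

-5.5000

Put M_i = S'' at the i-th knot. Here h = (1, 1) and Δ = (6, -14), so the interior equations h_(i-1)·M_(i-1) + 2(h_(i-1)+h_i)·M_i + h_i·M_(i+1) = 6(Δ_i − Δ_(i-1)) read
  1·M_0 + 4·M_1 + 1·M_2 = 6(Δ_1 - Δ_0) = -120
Clamped end conditions give two more equations: 2h_0·M_0 + h_0·M_1 = 6(Δ_0 - S'(0)) = 12 and h_1·M_1 + 2h_1·M_2 = 6(S'(2) - Δ_1) = 48.
Hence M_0 = 31, M_1 = -50, M_2 = 49.
On [1, 2], S'(x) = b_1 + 2c_1·(x - 1) + 3d_1·(x - 1)² with b_1 = Δ_1 - h_1(2M_1 + M_2)/6 = -11/2, c_1 = M_1/2 = -25, d_1 = (M_2 - M_1)/(6h_1) = 33/2. So S'(1) = -11/2.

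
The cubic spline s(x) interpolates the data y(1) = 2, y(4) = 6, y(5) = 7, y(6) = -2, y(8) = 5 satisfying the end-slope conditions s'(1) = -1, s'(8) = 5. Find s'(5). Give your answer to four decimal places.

-5.3671

Write m_i for s''(x_i). With h_i = 3, 1, 1, 2 and divided differences Δ_i = 4/3, 1, -9, 7/2, the continuity of s' gives the tridiagonal system
  3·m_0 + 8·m_1 + 1·m_2 = 6(Δ_1 - Δ_0) = -2
  1·m_1 + 4·m_2 + 1·m_3 = 6(Δ_2 - Δ_1) = -60
  1·m_2 + 6·m_3 + 2·m_4 = 6(Δ_3 - Δ_2) = 75
Clamped end conditions give two more equations: 2h_0·m_0 + h_0·m_1 = 6(Δ_0 - s'(1)) = 14 and h_3·m_3 + 2h_3·m_4 = 6(s'(8) - Δ_3) = 9.
Solving the tridiagonal system: m_0 = 707/474, m_1 = 133/79, m_2 = -3151/158, m_3 = 1429/79, m_4 = -2147/316.
On [5, 6], s'(x) = b_2 + 2c_2·(x - 5) + 3d_2·(x - 5)² with b_2 = Δ_2 - h_2(2m_2 + m_3)/6 = -424/79, c_2 = m_2/2 = -3151/316, d_2 = (m_3 - m_2)/(6h_2) = 2003/316. So s'(5) = -424/79.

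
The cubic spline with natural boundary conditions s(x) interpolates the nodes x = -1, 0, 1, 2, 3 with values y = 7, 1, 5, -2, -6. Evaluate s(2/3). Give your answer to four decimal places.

4.1323

With σ_i denoting the second derivative at x_i, h_i = 1, 1, 1, 1, and Δ_i = (y_(i+1) − y_i)/h_i = -6, 4, -7, -4:
  1·σ_0 + 4·σ_1 + 1·σ_2 = 6(Δ_1 - Δ_0) = 60
  1·σ_1 + 4·σ_2 + 1·σ_3 = 6(Δ_2 - Δ_1) = -66
  1·σ_2 + 4·σ_3 + 1·σ_4 = 6(Δ_3 - Δ_2) = 18
Natural end conditions: σ_0 = σ_4 = 0.
Hence σ_0 = 0, σ_1 = 591/28, σ_2 = -171/7, σ_3 = 297/28, σ_4 = 0.
On [0, 1], s(x) = 1 + 29/28·x + 591/56·x² - 425/56·x³.
With x = 2/3: s(2/3) = 781/189.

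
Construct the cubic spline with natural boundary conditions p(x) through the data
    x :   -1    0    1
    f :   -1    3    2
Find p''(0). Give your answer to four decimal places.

-7.5000

Put σ_i = p'' at the i-th knot. Here h = (1, 1) and Δ = (4, -1), so the interior equations h_(i-1)·σ_(i-1) + 2(h_(i-1)+h_i)·σ_i + h_i·σ_(i+1) = 6(Δ_i − Δ_(i-1)) read
  1·σ_0 + 4·σ_1 + 1·σ_2 = 6(Δ_1 - Δ_0) = -30
Natural end conditions: σ_0 = σ_2 = 0.
Hence σ_0 = 0, σ_1 = -15/2, σ_2 = 0.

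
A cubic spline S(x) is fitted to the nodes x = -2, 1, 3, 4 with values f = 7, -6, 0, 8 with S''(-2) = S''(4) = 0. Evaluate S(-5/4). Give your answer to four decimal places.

With M_i denoting the second derivative at x_i, h_i = 3, 2, 1, and Δ_i = (y_(i+1) − y_i)/h_i = -13/3, 3, 8:
  3·M_0 + 10·M_1 + 2·M_2 = 6(Δ_1 - Δ_0) = 44
  2·M_1 + 6·M_2 + 1·M_3 = 6(Δ_2 - Δ_1) = 30
Natural end conditions: M_0 = M_3 = 0.
Solving the tridiagonal system: M_0 = 0, M_1 = 51/14, M_2 = 53/14, M_3 = 0.
On [-2, 1], S(x) = 7 - 517/84·(x + 2) + 0·(x + 2)² + 17/84·(x + 2)³.
With (x + 2) = 3/4: S(-5/4) = 4425/1792.

2.4693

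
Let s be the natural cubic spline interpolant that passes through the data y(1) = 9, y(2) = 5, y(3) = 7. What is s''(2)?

9

Let σ_i = s''(x_i). Step sizes h_i = 1, 1; slopes of the chords Δ_i = (y_(i+1) - y_i)/h_i = -4, 2.
  1·σ_0 + 4·σ_1 + 1·σ_2 = 6(Δ_1 - Δ_0) = 36
Natural end conditions: σ_0 = σ_2 = 0.
Hence σ_0 = 0, σ_1 = 9, σ_2 = 0.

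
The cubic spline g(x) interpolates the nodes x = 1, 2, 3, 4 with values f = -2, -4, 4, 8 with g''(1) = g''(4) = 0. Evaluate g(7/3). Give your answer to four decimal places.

-1.9062

Let m_i = g''(x_i). Step sizes h_i = 1, 1, 1; slopes of the chords Δ_i = (y_(i+1) - y_i)/h_i = -2, 8, 4.
  1·m_0 + 4·m_1 + 1·m_2 = 6(Δ_1 - Δ_0) = 60
  1·m_1 + 4·m_2 + 1·m_3 = 6(Δ_2 - Δ_1) = -24
Natural end conditions: m_0 = m_3 = 0.
Solving: m_0 = 0, m_1 = 88/5, m_2 = -52/5, m_3 = 0.
On [2, 3], g(x) = -4 + 58/15·(x - 2) + 44/5·(x - 2)² - 14/3·(x - 2)³.
With (x - 2) = 1/3: g(7/3) = -772/405.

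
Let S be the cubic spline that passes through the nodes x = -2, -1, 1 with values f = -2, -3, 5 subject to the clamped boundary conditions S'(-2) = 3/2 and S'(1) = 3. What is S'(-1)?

0

With σ_i denoting the second derivative at x_i, h_i = 1, 2, and Δ_i = (y_(i+1) − y_i)/h_i = -1, 4:
  1·σ_0 + 6·σ_1 + 2·σ_2 = 6(Δ_1 - Δ_0) = 30
Clamped end conditions give two more equations: 2h_0·σ_0 + h_0·σ_1 = 6(Δ_0 - S'(-2)) = -15 and h_1·σ_1 + 2h_1·σ_2 = 6(S'(1) - Δ_1) = -6.
Forward elimination and back-substitution give σ_0 = -12, σ_1 = 9, σ_2 = -6.
On [-1, 1], S'(x) = b_1 + 2c_1·(x + 1) + 3d_1·(x + 1)² with b_1 = Δ_1 - h_1(2σ_1 + σ_2)/6 = 0, c_1 = σ_1/2 = 9/2, d_1 = (σ_2 - σ_1)/(6h_1) = -5/4. So S'(-1) = 0.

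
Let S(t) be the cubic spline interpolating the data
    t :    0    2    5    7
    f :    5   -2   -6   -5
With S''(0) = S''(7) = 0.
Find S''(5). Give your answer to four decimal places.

Put m_i = S'' at the i-th knot. Here h = (2, 3, 2) and Δ = (-7/2, -4/3, 1/2), so the interior equations h_(i-1)·m_(i-1) + 2(h_(i-1)+h_i)·m_i + h_i·m_(i+1) = 6(Δ_i − Δ_(i-1)) read
  2·m_0 + 10·m_1 + 3·m_2 = 6(Δ_1 - Δ_0) = 13
  3·m_1 + 10·m_2 + 2·m_3 = 6(Δ_2 - Δ_1) = 11
Natural end conditions: m_0 = m_3 = 0.
Solving the tridiagonal system: m_0 = 0, m_1 = 97/91, m_2 = 71/91, m_3 = 0.

0.7802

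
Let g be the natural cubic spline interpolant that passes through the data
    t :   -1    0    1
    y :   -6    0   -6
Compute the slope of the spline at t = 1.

Let M_i = g''(x_i). Step sizes h_i = 1, 1; slopes of the chords Δ_i = (y_(i+1) - y_i)/h_i = 6, -6.
  1·M_0 + 4·M_1 + 1·M_2 = 6(Δ_1 - Δ_0) = -72
Natural end conditions: M_0 = M_2 = 0.
Forward elimination and back-substitution give M_0 = 0, M_1 = -18, M_2 = 0.
On [0, 1], g'(t) = b_1 + 2c_1·t + 3d_1·t² with b_1 = Δ_1 - h_1(2M_1 + M_2)/6 = 0, c_1 = M_1/2 = -9, d_1 = (M_2 - M_1)/(6h_1) = 3. So g'(1) = -9.

-9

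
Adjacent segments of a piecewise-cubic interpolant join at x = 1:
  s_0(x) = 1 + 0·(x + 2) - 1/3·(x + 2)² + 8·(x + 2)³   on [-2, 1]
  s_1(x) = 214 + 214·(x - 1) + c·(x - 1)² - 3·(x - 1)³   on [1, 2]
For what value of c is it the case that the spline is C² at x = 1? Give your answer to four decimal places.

s_0''(x) = -2/3 + 48·(x + 2), so s_0''(1) = 430/3. On the right, s_1''(1) = 2c, so c = 215/3.

71.6667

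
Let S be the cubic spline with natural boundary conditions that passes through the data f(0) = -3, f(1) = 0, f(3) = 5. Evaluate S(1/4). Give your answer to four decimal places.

-2.2305

With σ_i denoting the second derivative at x_i, h_i = 1, 2, and Δ_i = (y_(i+1) − y_i)/h_i = 3, 5/2:
  1·σ_0 + 6·σ_1 + 2·σ_2 = 6(Δ_1 - Δ_0) = -3
Natural end conditions: σ_0 = σ_2 = 0.
Solving: σ_0 = 0, σ_1 = -1/2, σ_2 = 0.
On [0, 1], S(x) = -3 + 37/12·x + 0·x² - 1/12·x³.
With x = 1/4: S(1/4) = -571/256.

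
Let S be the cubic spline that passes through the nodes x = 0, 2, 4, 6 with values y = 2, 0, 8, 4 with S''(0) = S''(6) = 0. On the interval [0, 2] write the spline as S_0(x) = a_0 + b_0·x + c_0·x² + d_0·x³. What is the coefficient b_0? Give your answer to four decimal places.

Write M_i for S''(x_i). With h_i = 2, 2, 2 and divided differences Δ_i = -1, 4, -2, the continuity of S' gives the tridiagonal system
  2·M_0 + 8·M_1 + 2·M_2 = 6(Δ_1 - Δ_0) = 30
  2·M_1 + 8·M_2 + 2·M_3 = 6(Δ_2 - Δ_1) = -36
Natural end conditions: M_0 = M_3 = 0.
Solving: M_0 = 0, M_1 = 26/5, M_2 = -29/5, M_3 = 0.
On [0, 2], with S_0(x) = a_0 + b_0·x + c_0·x² + d_0·x³: c_0 = M_0/2 = 0, d_0 = (M_1 - M_0)/(6h_0) = 13/30, b_0 = Δ_0 - h_0(2M_0 + M_1)/6 = -41/15.

-2.7333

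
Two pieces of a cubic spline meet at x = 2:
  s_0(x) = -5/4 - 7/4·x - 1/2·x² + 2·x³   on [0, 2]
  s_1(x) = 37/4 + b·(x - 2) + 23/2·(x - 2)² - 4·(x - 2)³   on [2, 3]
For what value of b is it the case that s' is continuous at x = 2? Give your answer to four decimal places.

s_0'(x) = -7/4 - 1·x + 6·x², so s_0'(2) = 81/4. On the right, s_1'(2) = b, so b = 81/4.

20.2500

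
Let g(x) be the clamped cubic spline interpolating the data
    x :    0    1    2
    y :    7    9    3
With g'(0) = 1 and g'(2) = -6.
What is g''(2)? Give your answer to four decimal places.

With M_i denoting the second derivative at x_i, h_i = 1, 1, and Δ_i = (y_(i+1) − y_i)/h_i = 2, -6:
  1·M_0 + 4·M_1 + 1·M_2 = 6(Δ_1 - Δ_0) = -48
Clamped end conditions give two more equations: 2h_0·M_0 + h_0·M_1 = 6(Δ_0 - g'(0)) = 6 and h_1·M_1 + 2h_1·M_2 = 6(g'(2) - Δ_1) = 0.
Solving: M_0 = 23/2, M_1 = -17, M_2 = 17/2.

8.5000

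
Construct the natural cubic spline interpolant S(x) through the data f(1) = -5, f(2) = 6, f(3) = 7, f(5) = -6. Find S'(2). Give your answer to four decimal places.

6.4348

Let M_i = S''(x_i). Step sizes h_i = 1, 1, 2; slopes of the chords Δ_i = (y_(i+1) - y_i)/h_i = 11, 1, -13/2.
  1·M_0 + 4·M_1 + 1·M_2 = 6(Δ_1 - Δ_0) = -60
  1·M_1 + 6·M_2 + 2·M_3 = 6(Δ_2 - Δ_1) = -45
Natural end conditions: M_0 = M_3 = 0.
Solving: M_0 = 0, M_1 = -315/23, M_2 = -120/23, M_3 = 0.
On [2, 3], S'(x) = b_1 + 2c_1·(x - 2) + 3d_1·(x - 2)² with b_1 = Δ_1 - h_1(2M_1 + M_2)/6 = 148/23, c_1 = M_1/2 = -315/46, d_1 = (M_2 - M_1)/(6h_1) = 65/46. So S'(2) = 148/23.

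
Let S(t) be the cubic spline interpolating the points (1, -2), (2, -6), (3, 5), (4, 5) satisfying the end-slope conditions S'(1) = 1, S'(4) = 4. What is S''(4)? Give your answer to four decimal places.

28.8000

Let M_i = S''(x_i). Step sizes h_i = 1, 1, 1; slopes of the chords Δ_i = (y_(i+1) - y_i)/h_i = -4, 11, 0.
  1·M_0 + 4·M_1 + 1·M_2 = 6(Δ_1 - Δ_0) = 90
  1·M_1 + 4·M_2 + 1·M_3 = 6(Δ_2 - Δ_1) = -66
Clamped end conditions give two more equations: 2h_0·M_0 + h_0·M_1 = 6(Δ_0 - S'(1)) = -30 and h_2·M_2 + 2h_2·M_3 = 6(S'(4) - Δ_2) = 24.
Solving the tridiagonal system: M_0 = -174/5, M_1 = 198/5, M_2 = -168/5, M_3 = 144/5.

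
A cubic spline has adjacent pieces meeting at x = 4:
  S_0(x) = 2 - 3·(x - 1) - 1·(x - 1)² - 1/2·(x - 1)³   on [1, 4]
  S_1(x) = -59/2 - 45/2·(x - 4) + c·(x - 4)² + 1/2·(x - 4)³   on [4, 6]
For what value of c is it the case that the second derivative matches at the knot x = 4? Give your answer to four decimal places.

-5.5000

S_0''(x) = -2 - 3·(x - 1), so S_0''(4) = -11. On the right, S_1''(4) = 2c, so c = -11/2.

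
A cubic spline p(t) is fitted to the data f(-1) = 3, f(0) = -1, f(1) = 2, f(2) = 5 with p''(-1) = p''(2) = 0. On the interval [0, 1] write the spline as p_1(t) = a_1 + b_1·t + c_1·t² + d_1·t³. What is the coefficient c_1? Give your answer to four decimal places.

5.6000

Put M_i = p'' at the i-th knot. Here h = (1, 1, 1) and Δ = (-4, 3, 3), so the interior equations h_(i-1)·M_(i-1) + 2(h_(i-1)+h_i)·M_i + h_i·M_(i+1) = 6(Δ_i − Δ_(i-1)) read
  1·M_0 + 4·M_1 + 1·M_2 = 6(Δ_1 - Δ_0) = 42
  1·M_1 + 4·M_2 + 1·M_3 = 6(Δ_2 - Δ_1) = 0
Natural end conditions: M_0 = M_3 = 0.
Solving the tridiagonal system: M_0 = 0, M_1 = 56/5, M_2 = -14/5, M_3 = 0.
On [0, 1], with p_1(t) = a_1 + b_1·t + c_1·t² + d_1·t³: c_1 = M_1/2 = 28/5, d_1 = (M_2 - M_1)/(6h_1) = -7/3, b_1 = Δ_1 - h_1(2M_1 + M_2)/6 = -4/15.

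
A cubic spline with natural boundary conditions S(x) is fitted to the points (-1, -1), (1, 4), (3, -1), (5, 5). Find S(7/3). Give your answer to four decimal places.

With M_i denoting the second derivative at x_i, h_i = 2, 2, 2, and Δ_i = (y_(i+1) − y_i)/h_i = 5/2, -5/2, 3:
  2·M_0 + 8·M_1 + 2·M_2 = 6(Δ_1 - Δ_0) = -30
  2·M_1 + 8·M_2 + 2·M_3 = 6(Δ_2 - Δ_1) = 33
Natural end conditions: M_0 = M_3 = 0.
Solving: M_0 = 0, M_1 = -51/10, M_2 = 27/5, M_3 = 0.
On [1, 3], S(x) = 4 - 9/10·(x - 1) - 51/20·(x - 1)² + 7/8·(x - 1)³.
With (x - 1) = 4/3: S(7/3) = 46/135.

0.3407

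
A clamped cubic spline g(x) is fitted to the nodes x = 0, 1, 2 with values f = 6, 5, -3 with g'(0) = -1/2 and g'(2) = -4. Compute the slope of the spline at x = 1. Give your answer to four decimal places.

-5.6250

Put M_i = g'' at the i-th knot. Here h = (1, 1) and Δ = (-1, -8), so the interior equations h_(i-1)·M_(i-1) + 2(h_(i-1)+h_i)·M_i + h_i·M_(i+1) = 6(Δ_i − Δ_(i-1)) read
  1·M_0 + 4·M_1 + 1·M_2 = 6(Δ_1 - Δ_0) = -42
Clamped end conditions give two more equations: 2h_0·M_0 + h_0·M_1 = 6(Δ_0 - g'(0)) = -3 and h_1·M_1 + 2h_1·M_2 = 6(g'(2) - Δ_1) = 24.
Solving: M_0 = 29/4, M_1 = -35/2, M_2 = 83/4.
On [1, 2], g'(x) = b_1 + 2c_1·(x - 1) + 3d_1·(x - 1)² with b_1 = Δ_1 - h_1(2M_1 + M_2)/6 = -45/8, c_1 = M_1/2 = -35/4, d_1 = (M_2 - M_1)/(6h_1) = 51/8. So g'(1) = -45/8.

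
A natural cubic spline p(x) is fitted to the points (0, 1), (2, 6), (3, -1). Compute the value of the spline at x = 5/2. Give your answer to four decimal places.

3.0938

With M_i denoting the second derivative at x_i, h_i = 2, 1, and Δ_i = (y_(i+1) − y_i)/h_i = 5/2, -7:
  2·M_0 + 6·M_1 + 1·M_2 = 6(Δ_1 - Δ_0) = -57
Natural end conditions: M_0 = M_2 = 0.
Solving the tridiagonal system: M_0 = 0, M_1 = -19/2, M_2 = 0.
On [2, 3], p(x) = 6 - 23/6·(x - 2) - 19/4·(x - 2)² + 19/12·(x - 2)³.
With (x - 2) = 1/2: p(5/2) = 99/32.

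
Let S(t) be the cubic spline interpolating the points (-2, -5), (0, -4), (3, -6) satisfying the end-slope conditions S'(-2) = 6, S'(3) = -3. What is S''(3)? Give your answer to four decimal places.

-3.4333

Let m_i = S''(x_i). Step sizes h_i = 2, 3; slopes of the chords Δ_i = (y_(i+1) - y_i)/h_i = 1/2, -2/3.
  2·m_0 + 10·m_1 + 3·m_2 = 6(Δ_1 - Δ_0) = -7
Clamped end conditions give two more equations: 2h_0·m_0 + h_0·m_1 = 6(Δ_0 - S'(-2)) = -33 and h_1·m_1 + 2h_1·m_2 = 6(S'(3) - Δ_1) = -14.
Forward elimination and back-substitution give m_0 = -187/20, m_1 = 11/5, m_2 = -103/30.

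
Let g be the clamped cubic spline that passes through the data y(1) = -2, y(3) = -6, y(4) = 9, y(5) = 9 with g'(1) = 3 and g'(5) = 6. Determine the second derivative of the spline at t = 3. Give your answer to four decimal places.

31.3636

Put M_i = g'' at the i-th knot. Here h = (2, 1, 1) and Δ = (-2, 15, 0), so the interior equations h_(i-1)·M_(i-1) + 2(h_(i-1)+h_i)·M_i + h_i·M_(i+1) = 6(Δ_i − Δ_(i-1)) read
  2·M_0 + 6·M_1 + 1·M_2 = 6(Δ_1 - Δ_0) = 102
  1·M_1 + 4·M_2 + 1·M_3 = 6(Δ_2 - Δ_1) = -90
Clamped end conditions give two more equations: 2h_0·M_0 + h_0·M_1 = 6(Δ_0 - g'(1)) = -30 and h_2·M_2 + 2h_2·M_3 = 6(g'(5) - Δ_2) = 36.
Forward elimination and back-substitution give M_0 = -255/11, M_1 = 345/11, M_2 = -438/11, M_3 = 417/11.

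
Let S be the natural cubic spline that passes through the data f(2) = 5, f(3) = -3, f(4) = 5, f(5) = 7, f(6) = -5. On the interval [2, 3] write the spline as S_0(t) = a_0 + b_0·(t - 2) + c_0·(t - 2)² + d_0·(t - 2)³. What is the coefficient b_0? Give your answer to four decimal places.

-12.4643

Write m_i for S''(x_i). With h_i = 1, 1, 1, 1 and divided differences Δ_i = -8, 8, 2, -12, the continuity of S' gives the tridiagonal system
  1·m_0 + 4·m_1 + 1·m_2 = 6(Δ_1 - Δ_0) = 96
  1·m_1 + 4·m_2 + 1·m_3 = 6(Δ_2 - Δ_1) = -36
  1·m_2 + 4·m_3 + 1·m_4 = 6(Δ_3 - Δ_2) = -84
Natural end conditions: m_0 = m_4 = 0.
Solving the tridiagonal system: m_0 = 0, m_1 = 375/14, m_2 = -78/7, m_3 = -255/14, m_4 = 0.
On [2, 3], with S_0(t) = a_0 + b_0·(t - 2) + c_0·(t - 2)² + d_0·(t - 2)³: c_0 = m_0/2 = 0, d_0 = (m_1 - m_0)/(6h_0) = 125/28, b_0 = Δ_0 - h_0(2m_0 + m_1)/6 = -349/28.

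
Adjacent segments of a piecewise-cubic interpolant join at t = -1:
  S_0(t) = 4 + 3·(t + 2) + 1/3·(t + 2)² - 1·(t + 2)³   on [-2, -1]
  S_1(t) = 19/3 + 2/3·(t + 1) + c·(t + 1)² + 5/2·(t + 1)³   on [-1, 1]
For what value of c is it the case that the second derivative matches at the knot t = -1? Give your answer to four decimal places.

S_0''(t) = 2/3 - 6·(t + 2), so S_0''(-1) = -16/3. On the right, S_1''(-1) = 2c, so c = -8/3.

-2.6667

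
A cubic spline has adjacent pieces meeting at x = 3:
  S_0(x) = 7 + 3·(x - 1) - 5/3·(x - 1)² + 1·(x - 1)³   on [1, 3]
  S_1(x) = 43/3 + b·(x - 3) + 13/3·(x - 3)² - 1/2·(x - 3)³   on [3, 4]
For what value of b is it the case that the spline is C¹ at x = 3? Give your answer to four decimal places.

8.3333

S_0'(x) = 3 - 10/3·(x - 1) + 3·(x - 1)², so S_0'(3) = 25/3. On the right, S_1'(3) = b, so b = 25/3.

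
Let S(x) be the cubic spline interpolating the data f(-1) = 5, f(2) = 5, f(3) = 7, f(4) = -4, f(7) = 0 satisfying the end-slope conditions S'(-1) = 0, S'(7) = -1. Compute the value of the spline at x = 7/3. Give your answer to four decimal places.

6.5499

Write M_i for S''(x_i). With h_i = 3, 1, 1, 3 and divided differences Δ_i = 0, 2, -11, 4/3, the continuity of S' gives the tridiagonal system
  3·M_0 + 8·M_1 + 1·M_2 = 6(Δ_1 - Δ_0) = 12
  1·M_1 + 4·M_2 + 1·M_3 = 6(Δ_2 - Δ_1) = -78
  1·M_2 + 8·M_3 + 3·M_4 = 6(Δ_3 - Δ_2) = 74
Clamped end conditions give two more equations: 2h_0·M_0 + h_0·M_1 = 6(Δ_0 - S'(-1)) = 0 and h_3·M_3 + 2h_3·M_4 = 6(S'(7) - Δ_3) = -14.
Solving the tridiagonal system: M_0 = -37/13, M_1 = 74/13, M_2 = -25, M_3 = 212/13, M_4 = -409/39.
On [2, 3], S(x) = 5 + 111/26·(x - 2) + 37/13·(x - 2)² - 133/26·(x - 2)³.
With (x - 2) = 1/3: S(7/3) = 2299/351.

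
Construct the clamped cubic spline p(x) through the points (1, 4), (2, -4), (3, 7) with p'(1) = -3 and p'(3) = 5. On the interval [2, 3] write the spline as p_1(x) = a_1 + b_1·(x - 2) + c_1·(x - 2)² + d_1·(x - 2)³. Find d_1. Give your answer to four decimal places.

-15.2500

Let M_i = p''(x_i). Step sizes h_i = 1, 1; slopes of the chords Δ_i = (y_(i+1) - y_i)/h_i = -8, 11.
  1·M_0 + 4·M_1 + 1·M_2 = 6(Δ_1 - Δ_0) = 114
Clamped end conditions give two more equations: 2h_0·M_0 + h_0·M_1 = 6(Δ_0 - p'(1)) = -30 and h_1·M_1 + 2h_1·M_2 = 6(p'(3) - Δ_1) = -36.
Solving: M_0 = -79/2, M_1 = 49, M_2 = -85/2.
On [2, 3], with p_1(x) = a_1 + b_1·(x - 2) + c_1·(x - 2)² + d_1·(x - 2)³: c_1 = M_1/2 = 49/2, d_1 = (M_2 - M_1)/(6h_1) = -61/4, b_1 = Δ_1 - h_1(2M_1 + M_2)/6 = 7/4.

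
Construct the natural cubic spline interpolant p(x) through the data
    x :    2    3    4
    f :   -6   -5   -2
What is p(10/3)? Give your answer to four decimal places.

Put m_i = p'' at the i-th knot. Here h = (1, 1) and Δ = (1, 3), so the interior equations h_(i-1)·m_(i-1) + 2(h_(i-1)+h_i)·m_i + h_i·m_(i+1) = 6(Δ_i − Δ_(i-1)) read
  1·m_0 + 4·m_1 + 1·m_2 = 6(Δ_1 - Δ_0) = 12
Natural end conditions: m_0 = m_2 = 0.
Solving the tridiagonal system: m_0 = 0, m_1 = 3, m_2 = 0.
On [3, 4], p(x) = -5 + 2·(x - 3) + 3/2·(x - 3)² - 1/2·(x - 3)³.
With (x - 3) = 1/3: p(10/3) = -113/27.

-4.1852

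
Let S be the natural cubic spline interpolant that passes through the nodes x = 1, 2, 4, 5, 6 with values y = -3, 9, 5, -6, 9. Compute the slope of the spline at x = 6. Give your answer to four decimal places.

With M_i denoting the second derivative at x_i, h_i = 1, 2, 1, 1, and Δ_i = (y_(i+1) − y_i)/h_i = 12, -2, -11, 15:
  1·M_0 + 6·M_1 + 2·M_2 = 6(Δ_1 - Δ_0) = -84
  2·M_1 + 6·M_2 + 1·M_3 = 6(Δ_2 - Δ_1) = -54
  1·M_2 + 4·M_3 + 1·M_4 = 6(Δ_3 - Δ_2) = 156
Natural end conditions: M_0 = M_4 = 0.
Hence M_0 = 0, M_1 = -594/61, M_2 = -780/61, M_3 = 2574/61, M_4 = 0.
On [5, 6], S'(x) = b_3 + 2c_3·(x - 5) + 3d_3·(x - 5)² with b_3 = Δ_3 - h_3(2M_3 + M_4)/6 = 57/61, c_3 = M_3/2 = 1287/61, d_3 = (M_4 - M_3)/(6h_3) = -429/61. So S'(6) = 1344/61.

22.0328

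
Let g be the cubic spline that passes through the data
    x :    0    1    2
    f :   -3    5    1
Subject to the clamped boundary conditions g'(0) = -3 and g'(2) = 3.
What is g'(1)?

With M_i denoting the second derivative at x_i, h_i = 1, 1, and Δ_i = (y_(i+1) − y_i)/h_i = 8, -4:
  1·M_0 + 4·M_1 + 1·M_2 = 6(Δ_1 - Δ_0) = -72
Clamped end conditions give two more equations: 2h_0·M_0 + h_0·M_1 = 6(Δ_0 - g'(0)) = 66 and h_1·M_1 + 2h_1·M_2 = 6(g'(2) - Δ_1) = 42.
Solving the tridiagonal system: M_0 = 54, M_1 = -42, M_2 = 42.
On [1, 2], g'(x) = b_1 + 2c_1·(x - 1) + 3d_1·(x - 1)² with b_1 = Δ_1 - h_1(2M_1 + M_2)/6 = 3, c_1 = M_1/2 = -21, d_1 = (M_2 - M_1)/(6h_1) = 14. So g'(1) = 3.

3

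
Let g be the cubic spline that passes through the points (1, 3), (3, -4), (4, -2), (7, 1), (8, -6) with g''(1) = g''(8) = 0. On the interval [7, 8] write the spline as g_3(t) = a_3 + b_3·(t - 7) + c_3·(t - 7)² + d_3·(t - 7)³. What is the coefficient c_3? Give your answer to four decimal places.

-3.1817

With m_i denoting the second derivative at x_i, h_i = 2, 1, 3, 1, and Δ_i = (y_(i+1) − y_i)/h_i = -7/2, 2, 1, -7:
  2·m_0 + 6·m_1 + 1·m_2 = 6(Δ_1 - Δ_0) = 33
  1·m_1 + 8·m_2 + 3·m_3 = 6(Δ_2 - Δ_1) = -6
  3·m_2 + 8·m_3 + 1·m_4 = 6(Δ_3 - Δ_2) = -48
Natural end conditions: m_0 = m_4 = 0.
Solving: m_0 = 0, m_1 = 1719/322, m_2 = 156/161, m_3 = -2049/322, m_4 = 0.
On [7, 8], with g_3(t) = a_3 + b_3·(t - 7) + c_3·(t - 7)² + d_3·(t - 7)³: c_3 = m_3/2 = -2049/644, d_3 = (m_4 - m_3)/(6h_3) = 683/644, b_3 = Δ_3 - h_3(2m_3 + m_4)/6 = -1571/322.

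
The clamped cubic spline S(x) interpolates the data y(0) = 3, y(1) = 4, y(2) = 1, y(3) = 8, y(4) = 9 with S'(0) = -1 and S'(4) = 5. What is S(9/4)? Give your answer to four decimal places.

2.2411

Let M_i = S''(x_i). Step sizes h_i = 1, 1, 1, 1; slopes of the chords Δ_i = (y_(i+1) - y_i)/h_i = 1, -3, 7, 1.
  1·M_0 + 4·M_1 + 1·M_2 = 6(Δ_1 - Δ_0) = -24
  1·M_1 + 4·M_2 + 1·M_3 = 6(Δ_2 - Δ_1) = 60
  1·M_2 + 4·M_3 + 1·M_4 = 6(Δ_3 - Δ_2) = -36
Clamped end conditions give two more equations: 2h_0·M_0 + h_0·M_1 = 6(Δ_0 - S'(0)) = 12 and h_3·M_3 + 2h_3·M_4 = 6(S'(4) - Δ_3) = 24.
Solving the tridiagonal system: M_0 = 96/7, M_1 = -108/7, M_2 = 24, M_3 = -144/7, M_4 = 156/7.
On [2, 3], S(x) = 1 + 17/7·(x - 2) + 12·(x - 2)² - 52/7·(x - 2)³.
With (x - 2) = 1/4: S(9/4) = 251/112.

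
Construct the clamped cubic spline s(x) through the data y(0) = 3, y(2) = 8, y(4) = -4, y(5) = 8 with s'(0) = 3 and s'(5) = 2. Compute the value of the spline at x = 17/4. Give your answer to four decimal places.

Let M_i = s''(x_i). Step sizes h_i = 2, 2, 1; slopes of the chords Δ_i = (y_(i+1) - y_i)/h_i = 5/2, -6, 12.
  2·M_0 + 8·M_1 + 2·M_2 = 6(Δ_1 - Δ_0) = -51
  2·M_1 + 6·M_2 + 1·M_3 = 6(Δ_2 - Δ_1) = 108
Clamped end conditions give two more equations: 2h_0·M_0 + h_0·M_1 = 6(Δ_0 - s'(0)) = -3 and h_2·M_2 + 2h_2·M_3 = 6(s'(5) - Δ_2) = -60.
Hence M_0 = 331/46, M_1 = -731/46, M_2 = 710/23, M_3 = -1045/23.
On [4, 5], s(x) = -4 + 427/46·(x - 4) + 355/23·(x - 4)² - 585/46·(x - 4)³.
With (x - 4) = 1/4: s(17/4) = -2689/2944.

-0.9134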